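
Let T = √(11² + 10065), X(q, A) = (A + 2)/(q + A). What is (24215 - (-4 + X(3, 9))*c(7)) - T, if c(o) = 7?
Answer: 290839/12 - √10186 ≈ 24136.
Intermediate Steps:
X(q, A) = (2 + A)/(A + q)
T = √10186 (T = √(121 + 10065) = √10186 ≈ 100.93)
(24215 - (-4 + X(3, 9))*c(7)) - T = (24215 - (-4 + (2 + 9)/(9 + 3))*7) - √10186 = (24215 - (-4 + 11/12)*7) - √10186 = (24215 - (-37)*7/12) - √10186 = (24215 - 1*(-259/12)) - √10186 = (24215 + 259/12) - √10186 = 290839/12 - √10186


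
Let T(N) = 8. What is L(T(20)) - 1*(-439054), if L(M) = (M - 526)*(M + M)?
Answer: 430766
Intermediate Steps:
L(M) = 2*M*(-526 + M) (L(M) = (-526 + M)*(2*M) = 2*M*(-526 + M))
L(T(20)) - 1*(-439054) = 2*8*(-526 + 8) - 1*(-439054) = 2*8*(-518) + 439054 = -8288 + 439054 = 430766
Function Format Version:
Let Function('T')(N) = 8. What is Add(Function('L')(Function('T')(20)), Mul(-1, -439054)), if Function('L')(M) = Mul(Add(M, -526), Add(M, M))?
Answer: 430766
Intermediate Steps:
Function('L')(M) = Mul(2, M, Add(-526, M)) (Function('L')(M) = Mul(Add(-526, M), Mul(2, M)) = Mul(2, M, Add(-526, M)))
Add(Function('L')(Function('T')(20)), Mul(-1, -439054)) = Add(Mul(2, 8, Add(-526, 8)), Mul(-1, -439054)) = Add(Mul(2, 8, -518), 439054) = Add(-8288, 439054) = 430766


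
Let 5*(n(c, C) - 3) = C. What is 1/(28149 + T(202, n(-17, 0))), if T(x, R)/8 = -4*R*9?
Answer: 1/27285 ≈ 3.6650e-5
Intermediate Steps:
n(c, C) = 3 + C/5
T(x, R) = -288*R (T(x, R) = 8*(-4*R*9) = 8*(-36*R) = -288*R)
1/(28149 + T(202, n(-17, 0))) = 1/(28149 - 288*(3 + (⅕)*0)) = 1/(28149 - 288*(3 + 0)) = 1/(28149 - 288*3) = 1/(28149 - 864) = 1/27285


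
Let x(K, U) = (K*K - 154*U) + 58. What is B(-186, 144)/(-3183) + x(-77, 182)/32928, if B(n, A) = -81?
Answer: -7498815/11645536 ≈ -0.64392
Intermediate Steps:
x(K, U) = 58 + K² - 154*U (x(K, U) = (K² - 154*U) + 58 = 58 + K² - 154*U)
B(-186, 144)/(-3183) + x(-77, 182)/32928 = -81/(-3183) + (58 + (-77)² - 154*182)/32928 = -81*(-1/3183) + (58 + 5929 - 28028)*(1/32928) = 27/1061 - 22041*1/32928 = 27/1061 - 7347/10976 = -7498815/11645536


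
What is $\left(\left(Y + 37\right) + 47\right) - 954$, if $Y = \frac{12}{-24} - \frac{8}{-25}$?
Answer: $- \frac{43509}{50} \approx -870.18$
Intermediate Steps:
$Y = - \frac{9}{50}$ ($Y = 12 \left(- \frac{1}{24}\right) - - \frac{8}{25} = - \frac{1}{2} + \frac{8}{25} = - \frac{9}{50} \approx -0.18$)
$\left(\left(Y + 37\right) + 47\right) - 954 = \left(\left(- \frac{9}{50} + 37\right) + 47\right) - 954 = \left(\frac{1841}{50} + 47\right) - 954 = \frac{4191}{50} - 954 = - \frac{43509}{50}$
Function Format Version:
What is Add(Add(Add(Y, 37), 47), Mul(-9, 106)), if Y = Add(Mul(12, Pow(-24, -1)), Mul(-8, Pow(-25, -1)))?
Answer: Rational(-43509, 50) ≈ -870.18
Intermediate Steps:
Y = Rational(-9, 50) (Y = Add(Mul(12, Rational(-1, 24)), Mul(-8, Rational(-1, 25))) = Add(Rational(-1, 2), Rational(8, 25)) = Rational(-9, 50) ≈ -0.18000)
Add(Add(Add(Y, 37), 47), Mul(-9, 106)) = Add(Add(Add(Rational(-9, 50), 37), 47), Mul(-9, 106)) = Add(Add(Rational(1841, 50), 47), -954) = Add(Rational(4191, 50), -954) = Rational(-43509, 50)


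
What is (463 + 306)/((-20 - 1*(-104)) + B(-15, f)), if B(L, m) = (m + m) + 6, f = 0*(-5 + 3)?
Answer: 769/90 ≈ 8.5444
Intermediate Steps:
f = 0 (f = 0*(-2) = 0)
B(L, m) = 6 + 2*m (B(L, m) = 2*m + 6 = 6 + 2*m)
(463 + 306)/((-20 - 1*(-104)) + B(-15, f)) = (463 + 306)/((-20 - 1*(-104)) + (6 + 2*0)) = 769/((-20 + 104) + (6 + 0)) = 769/(84 + 6) = 769/90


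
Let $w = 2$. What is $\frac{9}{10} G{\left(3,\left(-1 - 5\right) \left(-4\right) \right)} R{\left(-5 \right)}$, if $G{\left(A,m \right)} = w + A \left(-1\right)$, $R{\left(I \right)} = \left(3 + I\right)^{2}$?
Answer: $- \frac{18}{5} \approx -3.6$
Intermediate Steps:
$G{\left(A,m \right)} = 2 - A$ ($G{\left(A,m \right)} = 2 + A \left(-1\right) = 2 - A$)
$\frac{9}{10} G{\left(3,\left(-1 - 5\right) \left(-4\right) \right)} R{\left(-5 \right)} = \frac{9}{10} \left(2 - 3\right) \left(3 - 5\right)^{2} = 9 \cdot \frac{1}{10} \left(2 - 3\right) \left(-2\right)^{2} = \frac{9}{10} \left(-1\right) 4 = \left(- \frac{9}{10}\right) 4 = - \frac{18}{5}$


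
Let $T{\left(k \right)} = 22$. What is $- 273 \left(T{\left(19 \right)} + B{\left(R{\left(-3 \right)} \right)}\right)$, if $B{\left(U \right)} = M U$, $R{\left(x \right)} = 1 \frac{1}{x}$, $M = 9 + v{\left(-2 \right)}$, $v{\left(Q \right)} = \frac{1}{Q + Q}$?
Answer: $- \frac{20839}{4} \approx -5209.8$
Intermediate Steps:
$v{\left(Q \right)} = \frac{1}{2 Q}$
$M = \frac{35}{4}$ ($M = 9 + \frac{1}{2 \left(-2\right)} = 9 + \frac{1}{2} \left(- \frac{1}{2}\right) = 9 - \frac{1}{4} = \frac{35}{4} \approx 8.75$)
$R{\left(x \right)} = \frac{1}{x}$
$B{\left(U \right)} = \frac{35 U}{4}$
$- 273 \left(T{\left(19 \right)} + B{\left(R{\left(-3 \right)} \right)}\right) = - 273 \left(22 + \frac{35}{4 \left(-3\right)}\right) = - 273 \left(22 + \frac{35}{4} \left(- \frac{1}{3}\right)\right) = - 273 \left(22 - \frac{35}{12}\right) = \left(-273\right) \frac{229}{12} = - \frac{20839}{4}$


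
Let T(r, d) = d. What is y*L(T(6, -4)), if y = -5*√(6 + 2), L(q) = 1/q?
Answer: 5*√2/2 ≈ 3.5355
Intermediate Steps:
y = -10*√2 ≈ -14.142
y*L(T(6, -4)) = -10*√2/(-4) = -10*√2*(-¼) = 5*√2/2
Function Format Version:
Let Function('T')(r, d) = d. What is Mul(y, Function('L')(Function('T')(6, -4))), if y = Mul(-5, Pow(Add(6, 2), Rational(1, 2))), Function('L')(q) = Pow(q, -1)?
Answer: Mul(Rational(5, 2), Pow(2, Rational(1, 2))) ≈ 3.5355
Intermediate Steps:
y = Mul(-10, Pow(2, Rational(1, 2))) (y = Mul(-5, Pow(8, Rational(1, 2))) = Mul(-5, Mul(2, Pow(2, Rational(1, 2)))) = Mul(-10, Pow(2, Rational(1, 2))) ≈ -14.142)
Mul(y, Function('L')(Function('T')(6, -4))) = Mul(Mul(-10, Pow(2, Rational(1, 2))), Pow(-4, -1)) = Mul(Mul(-10, Pow(2, Rational(1, 2))), Rational(-1, 4)) = Mul(Rational(5, 2), Pow(2, Rational(1, 2)))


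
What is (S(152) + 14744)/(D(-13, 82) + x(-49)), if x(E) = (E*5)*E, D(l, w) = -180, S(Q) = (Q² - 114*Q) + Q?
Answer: 20672/11825 ≈ 1.7482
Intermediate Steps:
S(Q) = Q² - 113*Q
x(E) = 5*E² (x(E) = (5*E)*E = 5*E²)
(S(152) + 14744)/(D(-13, 82) + x(-49)) = (152*(-113 + 152) + 14744)/(-180 + 5*(-49)²) = (152*39 + 14744)/(-180 + 5*2401) = (5928 + 14744)/(-180 + 12005) = 20672/11825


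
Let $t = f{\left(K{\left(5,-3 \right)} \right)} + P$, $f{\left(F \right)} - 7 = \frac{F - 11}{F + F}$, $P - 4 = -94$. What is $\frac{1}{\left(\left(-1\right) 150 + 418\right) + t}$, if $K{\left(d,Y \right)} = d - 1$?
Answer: $\frac{8}{1473} \approx 0.0054311$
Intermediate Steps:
$P = -90$ ($P = 4 - 94 = -90$)
$K{\left(d,Y \right)} = -1 + d$ ($K{\left(d,Y \right)} = d - 1 = -1 + d$)
$f{\left(F \right)} = 7 + \frac{-11 + F}{2 F}$ ($f{\left(F \right)} = 7 + \frac{F - 11}{F + F} = 7 + \frac{-11 + F}{2 F}$)
$t = - \frac{671}{8}$ ($t = \frac{-11 + 15 \left(-1 + 5\right)}{2 \left(-1 + 5\right)} - 90 = \frac{-11 + 15 \cdot 4}{2 \cdot 4} - 90 = \frac{1}{2} \cdot \frac{1}{4} \left(-11 + 60\right) - 90 = \frac{1}{2} \cdot \frac{1}{4} \cdot 49 - 90 = \frac{49}{8} - 90 = - \frac{671}{8} \approx -83.875$)
$\frac{1}{\left(\left(-1\right) 150 + 418\right) + t} = \frac{1}{\left(\left(-1\right) 150 + 418\right) - \frac{671}{8}} = \frac{1}{\left(-150 + 418\right) - \frac{671}{8}} = \frac{1}{268 - \frac{671}{8}} = \frac{1}{\frac{1473}{8}} = \frac{8}{1473}$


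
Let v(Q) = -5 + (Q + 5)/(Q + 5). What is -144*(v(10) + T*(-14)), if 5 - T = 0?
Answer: 10656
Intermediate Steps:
T = 5 (T = 5 - 1*0 = 5 + 0 = 5)
v(Q) = -4 (v(Q) = -5 + (5 + Q)/(5 + Q) = -5 + 1 = -4)
-144*(v(10) + T*(-14)) = -144*(-4 + 5*(-14)) = -144*(-4 - 70) = -144*(-74) = 10656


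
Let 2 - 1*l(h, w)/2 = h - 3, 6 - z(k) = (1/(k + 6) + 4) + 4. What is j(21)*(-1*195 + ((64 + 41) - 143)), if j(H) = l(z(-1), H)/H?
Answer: -5592/35 ≈ -159.77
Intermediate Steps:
z(k) = -2 - 1/(6 + k) (z(k) = 6 - ((1/(k + 6) + 4) + 4) = 6 - ((1/(6 + k) + 4) + 4) = 6 - ((4 + 1/(6 + k)) + 4) = 6 - (8 + 1/(6 + k)) = 6 + (-8 - 1/(6 + k)) = -2 - 1/(6 + k))
l(h, w) = 10 - 2*h (l(h, w) = 4 - 2*(h - 3) = 4 - 2*(-3 + h) = 4 + (6 - 2*h) = 10 - 2*h)
j(H) = 72/(5*H) (j(H) = (10 - 2*(-13 - 2*(-1))/(6 - 1))/H = (10 - 2*(-13 + 2)/5)/H = (10 - 2*(-11)/5)/H = (10 - 2*(-11/5))/H = (10 + 22/5)/H = 72/(5*H))
j(21)*(-1*195 + ((64 + 41) - 143)) = ((72/5)/21)*(-1*195 + ((64 + 41) - 143)) = ((72/5)*(1/21))*(-195 + (105 - 143)) = 24*(-195 - 38)/35 = (24/35)*(-233) = -5592/35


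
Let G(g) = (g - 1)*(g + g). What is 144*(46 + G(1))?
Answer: 6624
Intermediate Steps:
G(g) = 2*g*(-1 + g) (G(g) = (-1 + g)*(2*g) = 2*g*(-1 + g))
144*(46 + G(1)) = 144*(46 + 2*1*(-1 + 1)) = 144*(46 + 2*1*0) = 144*(46 + 0) = 144*46 = 6624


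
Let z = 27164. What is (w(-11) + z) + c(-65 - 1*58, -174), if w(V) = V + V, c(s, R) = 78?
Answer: 27220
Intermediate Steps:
w(V) = 2*V
(w(-11) + z) + c(-65 - 1*58, -174) = (2*(-11) + 27164) + 78 = (-22 + 27164) + 78 = 27142 + 78 = 27220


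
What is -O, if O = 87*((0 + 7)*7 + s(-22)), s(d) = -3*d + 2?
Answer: -10179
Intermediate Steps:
s(d) = 2 - 3*d
O = 10179 (O = 87*((0 + 7)*7 + (2 - 3*(-22))) = 87*(7*7 + (2 + 66)) = 87*(49 + 68) = 87*117 = 10179)
-O = -1*10179 = -10179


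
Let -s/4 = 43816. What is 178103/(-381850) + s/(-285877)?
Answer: 16009007069/109162132450 ≈ 0.14665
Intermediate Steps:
s = -175264 (s = -4*43816 = -175264)
178103/(-381850) + s/(-285877) = 178103/(-381850) - 175264/(-285877) = 178103*(-1/381850) - 175264*(-1/285877) = -178103/381850 + 175264/285877 = 16009007069/109162132450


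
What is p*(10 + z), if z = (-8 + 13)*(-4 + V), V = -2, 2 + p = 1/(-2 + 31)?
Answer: 1140/29 ≈ 39.310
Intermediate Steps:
p = -57/29 (p = -2 + 1/(-2 + 31) = -2 + 1/29 = -57/29 ≈ -1.9655)
z = -30 (z = (-8 + 13)*(-4 - 2) = 5*(-6) = -30)
p*(10 + z) = -57*(10 - 30)/29 = -57/29*(-20) = 1140/29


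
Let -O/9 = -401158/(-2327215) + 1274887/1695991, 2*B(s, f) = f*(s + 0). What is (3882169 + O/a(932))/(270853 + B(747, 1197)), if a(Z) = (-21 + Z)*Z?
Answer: 1182704072527108692008243/218718374071739504515850 ≈ 5.4074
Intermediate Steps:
a(Z) = Z*(-21 + Z)
B(s, f) = f*s/2 (B(s, f) = (f*(s + 0))/2 = (f*s)/2 = f*s/2)
O = -2984151687777/358812335915 (O = -9*(-401158/(-2327215) + 1274887/1695991) = -9*(-401158*(-1/2327215) + 1274887*(1/1695991)) = -9*(401158/2327215 + 1274887/1695991) = -9*331572409753/358812335915 = -2984151687777/358812335915 ≈ -8.3167)
(3882169 + O/a(932))/(270853 + B(747, 1197)) = (3882169 - 2984151687777*1/(932*(-21 + 932))/358812335915)/(270853 + (1/2)*1197*747) = (3882169 - 2984151687777/(358812335915*(932*911)))/(270853 + 894159/2) = (3882169 - 2984151687777/358812335915/849052)/(1435865/2) = (3882169 - 2984151687777/358812335915*1/849052)*(2/1435865) = (3882169 - 2984151687777/304650331433302580)*(2/1435865) = (1182704072527108692008243/304650331433302580)*(2/1435865) = 1182704072527108692008243/218718374071739504515850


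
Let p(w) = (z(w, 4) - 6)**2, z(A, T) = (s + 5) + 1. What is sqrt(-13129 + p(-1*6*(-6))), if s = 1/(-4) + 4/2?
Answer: 3*I*sqrt(23335)/4 ≈ 114.57*I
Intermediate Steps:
s = 7/4 (s = 1*(-1/4) + 4*(1/2) = -1/4 + 2 = 7/4 ≈ 1.7500)
z(A, T) = 31/4 (z(A, T) = (7/4 + 5) + 1 = 27/4 + 1 = 31/4)
p(w) = 49/16 (p(w) = (31/4 - 6)**2 = (7/4)**2 = 49/16)
sqrt(-13129 + p(-1*6*(-6))) = sqrt(-13129 + 49/16) = sqrt(-210015/16) = 3*I*sqrt(23335)/4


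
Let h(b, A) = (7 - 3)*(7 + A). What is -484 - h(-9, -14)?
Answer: -456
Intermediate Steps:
h(b, A) = 28 + 4*A (h(b, A) = 4*(7 + A) = 28 + 4*A)
-484 - h(-9, -14) = -484 - (28 + 4*(-14)) = -484 - (28 - 56) = -484 - 1*(-28) = -484 + 28 = -456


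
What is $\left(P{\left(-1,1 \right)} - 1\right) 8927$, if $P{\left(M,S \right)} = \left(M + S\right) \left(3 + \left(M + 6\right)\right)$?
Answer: $-8927$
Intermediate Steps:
$P{\left(M,S \right)} = \left(9 + M\right) \left(M + S\right)$ ($P{\left(M,S \right)} = \left(M + S\right) \left(3 + \left(6 + M\right)\right) = \left(M + S\right) \left(9 + M\right) = \left(9 + M\right) \left(M + S\right)$)
$\left(P{\left(-1,1 \right)} - 1\right) 8927 = \left(\left(\left(-1\right)^{2} + 9 \left(-1\right) + 9 \cdot 1 - 1\right) - 1\right) 8927 = \left(\left(1 - 9 + 9 - 1\right) - 1\right) 8927 = \left(0 - 1\right) 8927 = \left(-1\right) 8927 = -8927$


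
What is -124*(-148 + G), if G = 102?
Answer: 5704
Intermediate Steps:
-124*(-148 + G) = -124*(-148 + 102) = -124*(-46) = 5704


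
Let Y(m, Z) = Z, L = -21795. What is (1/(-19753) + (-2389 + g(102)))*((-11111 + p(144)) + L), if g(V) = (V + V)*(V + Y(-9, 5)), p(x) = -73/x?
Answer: -909748321098971/1422216 ≈ -6.3967e+8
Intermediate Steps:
g(V) = 2*V*(5 + V) (g(V) = (V + V)*(V + 5) = (2*V)*(5 + V) = 2*V*(5 + V))
(1/(-19753) + (-2389 + g(102)))*((-11111 + p(144)) + L) = (1/(-19753) + (-2389 + 2*102*(5 + 102)))*((-11111 - 73/144) - 21795) = (-1/19753 + (-2389 + 2*102*107))*((-11111 - 73*1/144) - 21795) = (-1/19753 + (-2389 + 21828))*((-11111 - 73/144) - 21795) = (-1/19753 + 19439)*(-1600057/144 - 21795) = (383978566/19753)*(-4738537/144) = -909748321098971/1422216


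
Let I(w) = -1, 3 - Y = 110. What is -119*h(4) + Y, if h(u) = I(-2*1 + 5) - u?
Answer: 488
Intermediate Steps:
Y = -107 (Y = 3 - 1*110 = 3 - 110 = -107)
h(u) = -1 - u
-119*h(4) + Y = -119*(-1 - 1*4) - 107 = -119*(-1 - 4) - 107 = -119*(-5) - 107 = 595 - 107 = 488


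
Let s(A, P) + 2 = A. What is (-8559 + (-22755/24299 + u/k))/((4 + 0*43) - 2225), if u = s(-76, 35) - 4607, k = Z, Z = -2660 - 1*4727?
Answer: 1536366616937/398662199573 ≈ 3.8538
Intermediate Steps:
s(A, P) = -2 + A
Z = -7387 (Z = -2660 - 4727 = -7387)
k = -7387
u = -4685 (u = (-2 - 76) - 4607 = -78 - 4607 = -4685)
(-8559 + (-22755/24299 + u/k))/((4 + 0*43) - 2225) = (-8559 + (-22755/24299 - 4685/(-7387)))/((4 + 0*43) - 2225) = (-8559 + (-22755*1/24299 - 4685*(-1/7387)))/((4 + 0) - 2225) = (-8559 + (-22755/24299 + 4685/7387))/(4 - 2225) = (-8559 - 54250370/179496713)/(-2221) = -1536366616937/179496713*(-1/2221) = 1536366616937/398662199573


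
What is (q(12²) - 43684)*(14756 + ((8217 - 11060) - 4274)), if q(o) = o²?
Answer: -175299772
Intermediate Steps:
(q(12²) - 43684)*(14756 + ((8217 - 11060) - 4274)) = ((12²)² - 43684)*(14756 + ((8217 - 11060) - 4274)) = (144² - 43684)*(14756 + (-2843 - 4274)) = (20736 - 43684)*(14756 - 7117) = -22948*7639 = -175299772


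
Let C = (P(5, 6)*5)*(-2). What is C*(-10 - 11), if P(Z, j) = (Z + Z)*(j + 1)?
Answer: 14700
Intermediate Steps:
P(Z, j) = 2*Z*(1 + j) (P(Z, j) = (2*Z)*(1 + j) = 2*Z*(1 + j))
C = -700 (C = ((2*5*(1 + 6))*5)*(-2) = ((2*5*7)*5)*(-2) = (70*5)*(-2) = 350*(-2) = -700)
C*(-10 - 11) = -700*(-10 - 11) = -700*(-21) = 14700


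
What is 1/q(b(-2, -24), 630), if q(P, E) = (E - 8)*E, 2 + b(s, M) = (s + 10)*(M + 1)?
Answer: 1/391860 ≈ 2.5519e-6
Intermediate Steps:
b(s, M) = -2 + (1 + M)*(10 + s) (b(s, M) = -2 + (s + 10)*(M + 1) = -2 + (10 + s)*(1 + M) = -2 + (1 + M)*(10 + s))
q(P, E) = E*(-8 + E) (q(P, E) = (-8 + E)*E = E*(-8 + E))
1/q(b(-2, -24), 630) = 1/(630*(-8 + 630)) = 1/(630*622) = 1/391860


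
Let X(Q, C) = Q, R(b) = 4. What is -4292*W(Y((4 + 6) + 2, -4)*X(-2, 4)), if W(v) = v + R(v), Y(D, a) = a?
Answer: -51504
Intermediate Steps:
W(v) = 4 + v (W(v) = v + 4 = 4 + v)
-4292*W(Y((4 + 6) + 2, -4)*X(-2, 4)) = -4292*(4 - 4*(-2)) = -4292*(4 + 8) = -4292*12 = -51504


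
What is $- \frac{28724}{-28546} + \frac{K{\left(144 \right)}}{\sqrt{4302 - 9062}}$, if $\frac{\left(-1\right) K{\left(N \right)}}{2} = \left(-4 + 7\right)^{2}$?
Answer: $\frac{14362}{14273} + \frac{9 i \sqrt{1190}}{1190} \approx 1.0062 + 0.2609 i$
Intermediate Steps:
$K{\left(N \right)} = -18$ ($K{\left(N \right)} = - 2 \left(-4 + 7\right)^{2} = - 2 \cdot 3^{2} = \left(-2\right) 9 = -18$)
$- \frac{28724}{-28546} + \frac{K{\left(144 \right)}}{\sqrt{4302 - 9062}} = - \frac{28724}{-28546} - \frac{18}{\sqrt{4302 - 9062}} = \left(-28724\right) \left(- \frac{1}{28546}\right) - \frac{18}{\sqrt{-4760}} = \frac{14362}{14273} - \frac{18}{2 i \sqrt{1190}} = \frac{14362}{14273} - 18 \left(- \frac{i \sqrt{1190}}{2380}\right) = \frac{14362}{14273} + \frac{9 i \sqrt{1190}}{1190}$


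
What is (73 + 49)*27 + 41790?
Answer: 45084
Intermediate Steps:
(73 + 49)*27 + 41790 = 122*27 + 41790 = 3294 + 41790 = 45084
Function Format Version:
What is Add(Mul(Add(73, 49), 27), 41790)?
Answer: 45084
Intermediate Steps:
Add(Mul(Add(73, 49), 27), 41790) = Add(Mul(122, 27), 41790) = Add(3294, 41790) = 45084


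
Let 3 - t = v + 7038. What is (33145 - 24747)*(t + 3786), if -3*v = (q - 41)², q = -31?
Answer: -12773358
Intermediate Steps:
v = -1728 (v = -(-31 - 41)²/3 = -⅓*(-72)² = -⅓*5184 = -1728)
t = -5307 (t = 3 - (-1728 + 7038) = 3 - 1*5310 = 3 - 5310 = -5307)
(33145 - 24747)*(t + 3786) = (33145 - 24747)*(-5307 + 3786) = 8398*(-1521) = -12773358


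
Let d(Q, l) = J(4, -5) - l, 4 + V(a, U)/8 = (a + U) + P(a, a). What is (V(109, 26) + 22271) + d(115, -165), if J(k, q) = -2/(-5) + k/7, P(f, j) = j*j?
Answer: 4148654/35 ≈ 1.1853e+5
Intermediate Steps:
P(f, j) = j**2
V(a, U) = -32 + 8*U + 8*a + 8*a**2 (V(a, U) = -32 + 8*((a + U) + a**2) = -32 + 8*((U + a) + a**2) = -32 + 8*(U + a + a**2) = -32 + (8*U + 8*a + 8*a**2) = -32 + 8*U + 8*a + 8*a**2)
J(k, q) = 2/5 + k/7 (J(k, q) = -2*(-1/5) + k*(1/7) = 2/5 + k/7)
d(Q, l) = 34/35 - l (d(Q, l) = (2/5 + (1/7)*4) - l = (2/5 + 4/7) - l = 34/35 - l)
(V(109, 26) + 22271) + d(115, -165) = ((-32 + 8*26 + 8*109 + 8*109**2) + 22271) + (34/35 - 1*(-165)) = ((-32 + 208 + 872 + 8*11881) + 22271) + (34/35 + 165) = ((-32 + 208 + 872 + 95048) + 22271) + 5809/35 = (96096 + 22271) + 5809/35 = 118367 + 5809/35 = 4148654/35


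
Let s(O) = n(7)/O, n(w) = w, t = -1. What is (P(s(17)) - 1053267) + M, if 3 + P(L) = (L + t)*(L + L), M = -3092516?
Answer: -1198132294/289 ≈ -4.1458e+6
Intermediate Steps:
s(O) = 7/O
P(L) = -3 + 2*L*(-1 + L) (P(L) = -3 + (L - 1)*(L + L) = -3 + (-1 + L)*(2*L) = -3 + 2*L*(-1 + L))
(P(s(17)) - 1053267) + M = ((-3 - 14/17 + 2*(7/17)²) - 1053267) - 3092516 = ((-3 - 14/17 + 2*(7*(1/17))²) - 1053267) - 3092516 = ((-3 - 2*7/17 + 2*(7/17)²) - 1053267) - 3092516 = ((-3 - 14/17 + 2*(49/289)) - 1053267) - 3092516 = ((-3 - 14/17 + 98/289) - 1053267) - 3092516 = (-1007/289 - 1053267) - 3092516 = -304395170/289 - 3092516 = -1198132294/289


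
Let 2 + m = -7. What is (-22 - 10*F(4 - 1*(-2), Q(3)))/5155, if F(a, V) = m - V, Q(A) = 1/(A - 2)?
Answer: 78/5155 ≈ 0.015131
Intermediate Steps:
m = -9 (m = -2 - 7 = -9)
Q(A) = 1/(-2 + A)
F(a, V) = -9 - V
(-22 - 10*F(4 - 1*(-2), Q(3)))/5155 = (-22 - 10*(-9 - 1/(-2 + 3)))/5155 = (-22 - 10*(-9 - 1/1))*(1/5155) = (-22 - 10*(-9 - 1*1))*(1/5155) = (-22 - 10*(-9 - 1))*(1/5155) = (-22 - 10*(-10))*(1/5155) = (-22 + 100)*(1/5155) = 78*(1/5155) = 78/5155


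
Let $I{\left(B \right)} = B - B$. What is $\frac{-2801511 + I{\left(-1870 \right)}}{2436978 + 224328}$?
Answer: $- \frac{933837}{887102} \approx -1.0527$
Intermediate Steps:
$I{\left(B \right)} = 0$
$\frac{-2801511 + I{\left(-1870 \right)}}{2436978 + 224328} = \frac{-2801511 + 0}{2436978 + 224328} = - \frac{2801511}{2661306} = \left(-2801511\right) \frac{1}{2661306} = - \frac{933837}{887102}$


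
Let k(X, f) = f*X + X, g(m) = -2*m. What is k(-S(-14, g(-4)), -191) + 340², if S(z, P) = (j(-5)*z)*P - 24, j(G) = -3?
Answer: 174880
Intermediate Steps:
S(z, P) = -24 - 3*P*z (S(z, P) = (-3*z)*P - 24 = -3*P*z - 24 = -24 - 3*P*z)
k(X, f) = X + X*f (k(X, f) = X*f + X = X + X*f)
k(-S(-14, g(-4)), -191) + 340² = (-(-24 - 3*(-2*(-4))*(-14)))*(1 - 191) + 340² = -(-24 - 3*8*(-14))*(-190) + 115600 = -(-24 + 336)*(-190) + 115600 = -1*312*(-190) + 115600 = -312*(-190) + 115600 = 59280 + 115600 = 174880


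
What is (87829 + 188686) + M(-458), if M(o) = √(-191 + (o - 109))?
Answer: 276515 + I*√758 ≈ 2.7652e+5 + 27.532*I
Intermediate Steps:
M(o) = √(-300 + o) (M(o) = √(-191 + (-109 + o)) = √(-300 + o))
(87829 + 188686) + M(-458) = (87829 + 188686) + √(-300 - 458) = 276515 + √(-758) = 276515 + I*√758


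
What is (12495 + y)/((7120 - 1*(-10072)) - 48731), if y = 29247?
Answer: -13914/10513 ≈ -1.3235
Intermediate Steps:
(12495 + y)/((7120 - 1*(-10072)) - 48731) = (12495 + 29247)/((7120 - 1*(-10072)) - 48731) = 41742/((7120 + 10072) - 48731) = 41742/(17192 - 48731) = 41742/(-31539) = 41742*(-1/31539) = -13914/10513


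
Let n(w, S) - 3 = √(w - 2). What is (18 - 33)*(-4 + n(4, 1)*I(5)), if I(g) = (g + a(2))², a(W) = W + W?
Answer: -3585 - 1215*√2 ≈ -5303.3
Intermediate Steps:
n(w, S) = 3 + √(-2 + w) (n(w, S) = 3 + √(w - 2) = 3 + √(-2 + w))
a(W) = 2*W
I(g) = (4 + g)² (I(g) = (g + 2*2)² = (g + 4)² = (4 + g)²)
(18 - 33)*(-4 + n(4, 1)*I(5)) = (18 - 33)*(-4 + (3 + √(-2 + 4))*(4 + 5)²) = -15*(-4 + (3 + √2)*9²) = -15*(-4 + (3 + √2)*81) = -15*(-4 + (243 + 81*√2)) = -15*(239 + 81*√2) = -3585 - 1215*√2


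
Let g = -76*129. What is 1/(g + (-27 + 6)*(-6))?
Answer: -1/9678 ≈ -0.00010333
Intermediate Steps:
g = -9804
1/(g + (-27 + 6)*(-6)) = 1/(-9804 + (-27 + 6)*(-6)) = 1/(-9804 - 21*(-6)) = 1/(-9804 + 126) = 1/(-9678) = -1/9678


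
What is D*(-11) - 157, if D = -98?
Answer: 921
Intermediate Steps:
D*(-11) - 157 = -98*(-11) - 157 = 1078 - 157 = 921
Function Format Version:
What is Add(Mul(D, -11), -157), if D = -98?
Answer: 921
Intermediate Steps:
Add(Mul(D, -11), -157) = Add(Mul(-98, -11), -157) = Add(1078, -157) = 921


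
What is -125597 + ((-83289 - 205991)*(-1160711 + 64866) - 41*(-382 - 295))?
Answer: 317005943760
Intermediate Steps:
-125597 + ((-83289 - 205991)*(-1160711 + 64866) - 41*(-382 - 295)) = -125597 + (-289280*(-1095845) - 41*(-677)) = -125597 + (317006041600 - 1*(-27757)) = -125597 + (317006041600 + 27757) = -125597 + 317006069357 = 317005943760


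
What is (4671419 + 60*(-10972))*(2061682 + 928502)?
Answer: 11999904420216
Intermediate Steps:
(4671419 + 60*(-10972))*(2061682 + 928502) = (4671419 - 658320)*2990184 = 4013099*2990184 = 11999904420216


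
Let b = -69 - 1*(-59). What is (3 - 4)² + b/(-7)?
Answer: 17/7 ≈ 2.4286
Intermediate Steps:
b = -10 (b = -69 + 59 = -10)
(3 - 4)² + b/(-7) = (3 - 4)² - 10/(-7) = (-1)² - ⅐*(-10) = 1 + 10/7 = 17/7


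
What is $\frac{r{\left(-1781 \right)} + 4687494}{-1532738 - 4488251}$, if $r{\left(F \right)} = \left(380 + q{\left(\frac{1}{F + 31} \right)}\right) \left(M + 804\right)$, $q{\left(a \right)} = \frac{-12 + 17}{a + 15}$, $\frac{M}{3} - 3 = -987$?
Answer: $- \frac{101597751246}{158044940261} \approx -0.64284$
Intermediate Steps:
$M = -2952$ ($M = 9 + 3 \left(-987\right) = 9 - 2961 = -2952$)
$q{\left(a \right)} = \frac{5}{15 + a}$
$r{\left(F \right)} = -816240 - \frac{10740}{15 + \frac{1}{31 + F}}$ ($r{\left(F \right)} = \left(380 + \frac{5}{15 + \frac{1}{F + 31}}\right) \left(-2952 + 804\right) = \left(380 + \frac{5}{15 + \frac{1}{31 + F}}\right) \left(-2148\right) = -816240 - \frac{10740}{15 + \frac{1}{31 + F}}$)
$\frac{r{\left(-1781 \right)} + 4687494}{-1532738 - 4488251} = \frac{\frac{10740 \left(-35447 - -2032121\right)}{466 + 15 \left(-1781\right)} + 4687494}{-1532738 - 4488251} = \frac{\frac{10740 \left(-35447 + 2032121\right)}{466 - 26715} + 4687494}{-6020989} = \left(10740 \frac{1}{-26249} \cdot 1996674 + 4687494\right) \left(- \frac{1}{6020989}\right) = \left(10740 \left(- \frac{1}{26249}\right) 1996674 + 4687494\right) \left(- \frac{1}{6020989}\right) = \left(- \frac{21444278760}{26249} + 4687494\right) \left(- \frac{1}{6020989}\right) = \frac{101597751246}{26249} \left(- \frac{1}{6020989}\right) = - \frac{101597751246}{158044940261}$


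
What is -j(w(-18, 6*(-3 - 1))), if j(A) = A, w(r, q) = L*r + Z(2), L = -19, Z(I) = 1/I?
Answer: -685/2 ≈ -342.50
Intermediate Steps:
w(r, q) = 1/2 - 19*r (w(r, q) = -19*r + 1/2 = 1/2 - 19*r)
-j(w(-18, 6*(-3 - 1))) = -(1/2 - 19*(-18)) = -(1/2 + 342) = -1*685/2 = -685/2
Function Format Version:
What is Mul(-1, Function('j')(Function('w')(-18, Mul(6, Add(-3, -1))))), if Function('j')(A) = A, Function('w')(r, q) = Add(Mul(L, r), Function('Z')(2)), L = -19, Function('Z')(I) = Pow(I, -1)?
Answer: Rational(-685, 2) ≈ -342.50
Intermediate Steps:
Function('w')(r, q) = Add(Rational(1, 2), Mul(-19, r)) (Function('w')(r, q) = Add(Mul(-19, r), Pow(2, -1)) = Add(Mul(-19, r), Rational(1, 2)) = Add(Rational(1, 2), Mul(-19, r)))
Mul(-1, Function('j')(Function('w')(-18, Mul(6, Add(-3, -1))))) = Mul(-1, Add(Rational(1, 2), Mul(-19, -18))) = Mul(-1, Add(Rational(1, 2), 342)) = Mul(-1, Rational(685, 2)) = Rational(-685, 2)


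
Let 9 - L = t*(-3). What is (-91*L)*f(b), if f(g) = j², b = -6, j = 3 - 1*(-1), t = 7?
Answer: -43680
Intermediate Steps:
j = 4 (j = 3 + 1 = 4)
f(g) = 16 (f(g) = 4² = 16)
L = 30 (L = 9 - 7*(-3) = 9 - 1*(-21) = 9 + 21 = 30)
(-91*L)*f(b) = -91*30*16 = -2730*16 = -43680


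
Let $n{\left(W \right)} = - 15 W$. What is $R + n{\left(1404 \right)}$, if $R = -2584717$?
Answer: $-2605777$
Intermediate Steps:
$R + n{\left(1404 \right)} = -2584717 - 21060 = -2605777$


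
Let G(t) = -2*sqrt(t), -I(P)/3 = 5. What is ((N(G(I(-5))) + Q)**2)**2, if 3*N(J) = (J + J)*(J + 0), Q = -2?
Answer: 3111696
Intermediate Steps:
I(P) = -15 (I(P) = -3*5 = -15)
N(J) = 2*J**2/3 (N(J) = ((J + J)*(J + 0))/3 = ((2*J)*J)/3 = (2*J**2)/3 = 2*J**2/3)
((N(G(I(-5))) + Q)**2)**2 = ((2*(-2*I*sqrt(15))**2/3 - 2)**2)**2 = (((2/3)*(-60) - 2)**2)**2 = ((-40 - 2)**2)**2 = ((-42)**2)**2 = 1764**2 = 3111696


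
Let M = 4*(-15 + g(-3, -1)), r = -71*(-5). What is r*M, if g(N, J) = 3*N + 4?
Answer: -28400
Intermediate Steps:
g(N, J) = 4 + 3*N
r = 355
M = -80 (M = 4*(-15 + (4 + 3*(-3))) = 4*(-15 + (4 - 9)) = 4*(-15 - 5) = 4*(-20) = -80)
r*M = 355*(-80) = -28400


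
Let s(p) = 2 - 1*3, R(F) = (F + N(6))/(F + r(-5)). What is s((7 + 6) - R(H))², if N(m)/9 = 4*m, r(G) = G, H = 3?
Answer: 1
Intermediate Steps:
N(m) = 36*m (N(m) = 9*(4*m) = 36*m)
R(F) = (216 + F)/(-5 + F) (R(F) = (F + 36*6)/(F - 5) = (F + 216)/(-5 + F) = (216 + F)/(-5 + F))
s(p) = -1 (s(p) = 2 - 3 = -1)
s((7 + 6) - R(H))² = (-1)² = 1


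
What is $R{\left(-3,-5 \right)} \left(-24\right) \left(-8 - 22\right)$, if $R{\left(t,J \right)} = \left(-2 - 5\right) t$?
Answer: $15120$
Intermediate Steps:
$R{\left(t,J \right)} = - 7 t$
$R{\left(-3,-5 \right)} \left(-24\right) \left(-8 - 22\right) = \left(-7\right) \left(-3\right) \left(-24\right) \left(-8 - 22\right) = 21 \left(-24\right) \left(-8 - 22\right) = \left(-504\right) \left(-30\right) = 15120$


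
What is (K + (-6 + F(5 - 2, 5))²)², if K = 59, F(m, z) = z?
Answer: 3600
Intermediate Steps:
(K + (-6 + F(5 - 2, 5))²)² = (59 + (-6 + 5)²)² = (59 + (-1)²)² = (59 + 1)² = 60² = 3600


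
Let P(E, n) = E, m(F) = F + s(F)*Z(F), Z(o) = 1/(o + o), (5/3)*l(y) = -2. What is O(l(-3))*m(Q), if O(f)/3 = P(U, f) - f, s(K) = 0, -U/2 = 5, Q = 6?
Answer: -792/5 ≈ -158.40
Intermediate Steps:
U = -10 (U = -2*5 = -10)
l(y) = -6/5 (l(y) = (⅗)*(-2) = -6/5)
Z(o) = 1/(2*o)
m(F) = F (m(F) = F + 0*(1/(2*F)) = F + 0 = F)
O(f) = -30 - 3*f (O(f) = 3*(-10 - f) = -30 - 3*f)
O(l(-3))*m(Q) = (-30 - 3*(-6/5))*6 = (-30 + 18/5)*6 = -132/5*6 = -792/5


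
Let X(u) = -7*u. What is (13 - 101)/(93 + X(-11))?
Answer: -44/85 ≈ -0.51765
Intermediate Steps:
(13 - 101)/(93 + X(-11)) = (13 - 101)/(93 - 7*(-11)) = -88/(93 + 77) = -88/170 = (1/170)*(-88) = -44/85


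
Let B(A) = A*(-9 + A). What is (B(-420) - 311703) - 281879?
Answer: -413402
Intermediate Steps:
(B(-420) - 311703) - 281879 = (-420*(-9 - 420) - 311703) - 281879 = (-420*(-429) - 311703) - 281879 = (180180 - 311703) - 281879 = -131523 - 281879 = -413402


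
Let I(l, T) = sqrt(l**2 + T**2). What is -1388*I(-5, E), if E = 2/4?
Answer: -694*sqrt(101) ≈ -6974.6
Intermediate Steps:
E = 1/2 (E = 2*(1/4) = 1/2 ≈ 0.50000)
I(l, T) = sqrt(T**2 + l**2)
-1388*I(-5, E) = -1388*sqrt((1/2)**2 + (-5)**2) = -1388*sqrt(1/4 + 25) = -694*sqrt(101)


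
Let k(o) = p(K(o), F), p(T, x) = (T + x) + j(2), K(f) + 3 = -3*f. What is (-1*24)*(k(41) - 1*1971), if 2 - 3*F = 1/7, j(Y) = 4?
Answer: 351520/7 ≈ 50217.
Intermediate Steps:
K(f) = -3 - 3*f
F = 13/21 (F = ⅔ - ⅓/7 = ⅔ - ⅓*⅐ = ⅔ - 1/21 = 13/21 ≈ 0.61905)
p(T, x) = 4 + T + x (p(T, x) = (T + x) + 4 = 4 + T + x)
k(o) = 34/21 - 3*o (k(o) = 4 + (-3 - 3*o) + 13/21 = 34/21 - 3*o)
(-1*24)*(k(41) - 1*1971) = (-1*24)*((34/21 - 3*41) - 1*1971) = -24*((34/21 - 123) - 1971) = -24*(-2549/21 - 1971) = -24*(-43940/21) = 351520/7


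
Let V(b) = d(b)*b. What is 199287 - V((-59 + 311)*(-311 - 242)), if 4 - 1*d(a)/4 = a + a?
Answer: 155363186871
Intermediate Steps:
d(a) = 16 - 8*a (d(a) = 16 - 4*(a + a) = 16 - 8*a)
V(b) = b*(16 - 8*b) (V(b) = (16 - 8*b)*b = b*(16 - 8*b))
199287 - V((-59 + 311)*(-311 - 242)) = 199287 - 8*(-59 + 311)*(-311 - 242)*(2 - (-59 + 311)*(-311 - 242)) = 199287 - 8*252*(-553)*(2 - 252*(-553)) = 199287 - 8*(-139356)*(2 - 1*(-139356)) = 199287 - 8*(-139356)*(2 + 139356) = 199287 - 8*(-139356)*139358 = 199287 - 1*(-155362987584) = 199287 + 155362987584 = 155363186871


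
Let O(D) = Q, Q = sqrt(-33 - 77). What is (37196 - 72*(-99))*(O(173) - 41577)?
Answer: -1842858948 + 44324*I*sqrt(110) ≈ -1.8429e+9 + 4.6487e+5*I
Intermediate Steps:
Q = I*sqrt(110) (Q = sqrt(-110) = I*sqrt(110) ≈ 10.488*I)
O(D) = I*sqrt(110)
(37196 - 72*(-99))*(O(173) - 41577) = (37196 - 72*(-99))*(I*sqrt(110) - 41577) = (37196 + 7128)*(-41577 + I*sqrt(110)) = 44324*(-41577 + I*sqrt(110)) = -1842858948 + 44324*I*sqrt(110)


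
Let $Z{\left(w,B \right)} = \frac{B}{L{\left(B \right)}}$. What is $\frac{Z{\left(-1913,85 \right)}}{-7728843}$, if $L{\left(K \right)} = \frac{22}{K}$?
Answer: $- \frac{7225}{170034546} \approx -4.2491 \cdot 10^{-5}$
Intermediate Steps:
$Z{\left(w,B \right)} = \frac{B^{2}}{22}$ ($Z{\left(w,B \right)} = \frac{B}{22 \frac{1}{B}} = B \frac{B}{22} = \frac{B^{2}}{22}$)
$\frac{Z{\left(-1913,85 \right)}}{-7728843} = \frac{\frac{1}{22} \cdot 85^{2}}{-7728843} = \frac{1}{22} \cdot 7225 \left(- \frac{1}{7728843}\right) = \frac{7225}{22} \left(- \frac{1}{7728843}\right) = - \frac{7225}{170034546}$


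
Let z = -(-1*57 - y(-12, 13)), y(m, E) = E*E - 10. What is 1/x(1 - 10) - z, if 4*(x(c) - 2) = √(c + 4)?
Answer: 4*(-54*√5 + 431*I)/(√5 - 8*I) ≈ -215.54 - 0.12963*I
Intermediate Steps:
y(m, E) = -10 + E² (y(m, E) = E² - 10 = -10 + E²)
x(c) = 2 + √(4 + c)/4 (x(c) = 2 + √(c + 4)/4 = 2 + √(4 + c)/4)
z = 216 (z = -(-1*57 - (-10 + 13²)) = -(-57 - (-10 + 169)) = -(-57 - 1*159) = -(-57 - 159) = -1*(-216) = 216)
1/x(1 - 10) - z = 1/(2 + √(4 + (1 - 10))/4) - 1*216 = 1/(2 + √(4 - 9)/4) - 216 = 1/(2 + √(-5)/4) - 216 = 1/(2 + (I*√5)/4) - 216 = 1/(2 + I*√5/4) - 216 = -216 + 1/(2 + I*√5/4)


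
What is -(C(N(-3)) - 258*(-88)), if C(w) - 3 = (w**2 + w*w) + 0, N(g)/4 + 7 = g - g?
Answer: -24275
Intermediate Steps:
N(g) = -28 (N(g) = -28 + 4*(g - g) = -28 + 4*0 = -28 + 0 = -28)
C(w) = 3 + 2*w**2 (C(w) = 3 + ((w**2 + w*w) + 0) = 3 + ((w**2 + w**2) + 0) = 3 + (2*w**2 + 0) = 3 + 2*w**2)
-(C(N(-3)) - 258*(-88)) = -((3 + 2*(-28)**2) - 258*(-88)) = -((3 + 2*784) + 22704) = -((3 + 1568) + 22704) = -(1571 + 22704) = -1*24275 = -24275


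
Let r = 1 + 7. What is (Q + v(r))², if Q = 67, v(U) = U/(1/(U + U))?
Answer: 38025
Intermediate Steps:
r = 8
v(U) = 2*U² (v(U) = U/(1/(2*U)) = U/((1/(2*U))) = U*(2*U) = 2*U²)
(Q + v(r))² = (67 + 2*8²)² = (67 + 2*64)² = (67 + 128)² = 195² = 38025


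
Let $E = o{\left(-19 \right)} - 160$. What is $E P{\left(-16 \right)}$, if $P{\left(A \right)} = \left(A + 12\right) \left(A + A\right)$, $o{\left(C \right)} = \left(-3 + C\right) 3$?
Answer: $-28928$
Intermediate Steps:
$o{\left(C \right)} = -9 + 3 C$
$E = -226$ ($E = \left(-9 + 3 \left(-19\right)\right) - 160 = \left(-9 - 57\right) - 160 = -66 - 160 = -226$)
$P{\left(A \right)} = 2 A \left(12 + A\right)$ ($P{\left(A \right)} = \left(12 + A\right) 2 A = 2 A \left(12 + A\right)$)
$E P{\left(-16 \right)} = - 226 \cdot 2 \left(-16\right) \left(12 - 16\right) = - 226 \cdot 2 \left(-16\right) \left(-4\right) = \left(-226\right) 128 = -28928$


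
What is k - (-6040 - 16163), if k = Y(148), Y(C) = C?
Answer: 22351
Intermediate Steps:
k = 148
k - (-6040 - 16163) = 148 - (-6040 - 16163) = 148 - 1*(-22203) = 148 + 22203 = 22351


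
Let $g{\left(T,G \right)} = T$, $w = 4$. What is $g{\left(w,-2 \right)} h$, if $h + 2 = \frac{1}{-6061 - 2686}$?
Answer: $- \frac{69980}{8747} \approx -8.0005$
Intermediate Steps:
$h = - \frac{17495}{8747}$ ($h = -2 + \frac{1}{-6061 - 2686} = -2 + \frac{1}{-8747} = -2 - \frac{1}{8747} = - \frac{17495}{8747} \approx -2.0001$)
$g{\left(w,-2 \right)} h = 4 \left(- \frac{17495}{8747}\right) = - \frac{69980}{8747}$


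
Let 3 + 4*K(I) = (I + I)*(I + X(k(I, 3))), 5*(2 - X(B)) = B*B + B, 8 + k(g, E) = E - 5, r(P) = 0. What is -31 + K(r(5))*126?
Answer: -251/2 ≈ -125.50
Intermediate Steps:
k(g, E) = -13 + E (k(g, E) = -8 + (E - 5) = -8 + (-5 + E) = -13 + E)
X(B) = 2 - B/5 - B**2/5 (X(B) = 2 - (B*B + B)/5 = 2 - (B**2 + B)/5 = 2 - (B + B**2)/5 = 2 + (-B/5 - B**2/5) = 2 - B/5 - B**2/5)
K(I) = -3/4 + I*(-16 + I)/2 (K(I) = -3/4 + ((I + I)*(I + (2 - (-13 + 3)/5 - (-13 + 3)**2/5)))/4 = -3/4 + ((2*I)*(I + (2 - 1/5*(-10) - 1/5*(-10)**2)))/4 = -3/4 + ((2*I)*(I + (2 + 2 - 1/5*100)))/4 = -3/4 + ((2*I)*(I + (2 + 2 - 20)))/4 = -3/4 + ((2*I)*(I - 16))/4 = -3/4 + ((2*I)*(-16 + I))/4 = -3/4 + (2*I*(-16 + I))/4 = -3/4 + I*(-16 + I)/2)
-31 + K(r(5))*126 = -31 + (-3/4 + (1/2)*0**2 - 8*0)*126 = -31 + (-3/4 + (1/2)*0 + 0)*126 = -31 + (-3/4 + 0 + 0)*126 = -31 - 3/4*126 = -31 - 189/2 = -251/2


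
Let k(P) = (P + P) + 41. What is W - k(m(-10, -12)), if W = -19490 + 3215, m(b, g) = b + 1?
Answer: -16298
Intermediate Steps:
m(b, g) = 1 + b
k(P) = 41 + 2*P (k(P) = 2*P + 41 = 41 + 2*P)
W = -16275
W - k(m(-10, -12)) = -16275 - (41 + 2*(1 - 10)) = -16275 - (41 + 2*(-9)) = -16275 - (41 - 18) = -16275 - 1*23 = -16275 - 23 = -16298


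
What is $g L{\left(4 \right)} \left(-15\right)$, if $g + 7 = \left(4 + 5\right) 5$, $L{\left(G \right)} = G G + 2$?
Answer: $-10260$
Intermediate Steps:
$L{\left(G \right)} = 2 + G^{2}$ ($L{\left(G \right)} = G^{2} + 2 = 2 + G^{2}$)
$g = 38$ ($g = -7 + \left(4 + 5\right) 5 = -7 + 9 \cdot 5 = -7 + 45 = 38$)
$g L{\left(4 \right)} \left(-15\right) = 38 \left(2 + 4^{2}\right) \left(-15\right) = 38 \left(2 + 16\right) \left(-15\right) = 38 \cdot 18 \left(-15\right) = 684 \left(-15\right) = -10260$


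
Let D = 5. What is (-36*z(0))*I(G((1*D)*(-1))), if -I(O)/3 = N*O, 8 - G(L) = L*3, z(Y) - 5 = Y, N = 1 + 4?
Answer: 62100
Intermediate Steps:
N = 5
z(Y) = 5 + Y
G(L) = 8 - 3*L (G(L) = 8 - L*3 = 8 - 3*L)
I(O) = -15*O
(-36*z(0))*I(G((1*D)*(-1))) = (-36*(5 + 0))*(-15*(8 - 3*1*5*(-1))) = (-36*5)*(-15*(8 - 15*(-1))) = -(-2700)*(8 - 3*(-5)) = -(-2700)*(8 + 15) = -(-2700)*23 = -180*(-345) = 62100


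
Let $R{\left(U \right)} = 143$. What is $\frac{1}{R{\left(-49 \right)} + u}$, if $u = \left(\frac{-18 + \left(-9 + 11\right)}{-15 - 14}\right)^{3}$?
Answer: $\frac{24389}{3491723} \approx 0.0069848$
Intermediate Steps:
$u = \frac{4096}{24389}$ ($u = \left(\frac{-18 + 2}{-29}\right)^{3} = \left(\left(-16\right) \left(- \frac{1}{29}\right)\right)^{3} = \left(\frac{16}{29}\right)^{3} = \frac{4096}{24389} \approx 0.16794$)
$\frac{1}{R{\left(-49 \right)} + u} = \frac{1}{143 + \frac{4096}{24389}} = \frac{1}{\frac{3491723}{24389}} = \frac{24389}{3491723}$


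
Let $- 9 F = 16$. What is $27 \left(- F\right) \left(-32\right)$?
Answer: $-1536$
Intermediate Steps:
$F = - \frac{16}{9}$ ($F = \left(- \frac{1}{9}\right) 16 = - \frac{16}{9} \approx -1.7778$)
$27 \left(- F\right) \left(-32\right) = 27 \left(\left(-1\right) \left(- \frac{16}{9}\right)\right) \left(-32\right) = 27 \cdot \frac{16}{9} \left(-32\right) = 48 \left(-32\right) = -1536$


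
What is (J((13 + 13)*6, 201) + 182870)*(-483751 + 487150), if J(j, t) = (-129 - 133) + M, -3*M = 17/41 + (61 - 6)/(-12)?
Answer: 305379143047/492 ≈ 6.2069e+8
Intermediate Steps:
M = 2051/1476 (M = -(17/41 + (61 - 6)/(-12))/3 = -(17*(1/41) + 55*(-1/12))/3 = -(17/41 - 55/12)/3 = -1/3*(-2051/492) = 2051/1476 ≈ 1.3896)
J(j, t) = -384661/1476 (J(j, t) = (-129 - 133) + 2051/1476 = -262 + 2051/1476 = -384661/1476)
(J((13 + 13)*6, 201) + 182870)*(-483751 + 487150) = (-384661/1476 + 182870)*(-483751 + 487150) = (269531459/1476)*3399 = 305379143047/492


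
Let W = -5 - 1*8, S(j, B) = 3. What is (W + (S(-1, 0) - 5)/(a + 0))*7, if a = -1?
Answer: -77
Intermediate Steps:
W = -13 (W = -5 - 8 = -13)
(W + (S(-1, 0) - 5)/(a + 0))*7 = (-13 + (3 - 5)/(-1 + 0))*7 = (-13 - 2/(-1))*7 = (-13 - 2*(-1))*7 = (-13 + 2)*7 = -11*7 = -77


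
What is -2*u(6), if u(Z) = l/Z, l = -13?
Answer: 13/3 ≈ 4.3333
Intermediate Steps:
u(Z) = -13/Z
-2*u(6) = -(-26)/6 = -2*(-13/6) = 13/3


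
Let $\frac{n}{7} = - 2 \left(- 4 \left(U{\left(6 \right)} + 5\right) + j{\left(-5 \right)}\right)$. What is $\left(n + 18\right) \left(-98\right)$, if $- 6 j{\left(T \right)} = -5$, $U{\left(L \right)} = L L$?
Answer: $- \frac{676886}{3} \approx -2.2563 \cdot 10^{5}$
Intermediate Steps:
$U{\left(L \right)} = L^{2}$
$j{\left(T \right)} = \frac{5}{6}$ ($j{\left(T \right)} = \left(- \frac{1}{6}\right) \left(-5\right) = \frac{5}{6}$)
$n = \frac{6853}{3}$ ($n = 7 \left(- 2 \left(- 4 \left(6^{2} + 5\right) + \frac{5}{6}\right)\right) = 7 \left(- 2 \left(- 4 \left(36 + 5\right) + \frac{5}{6}\right)\right) = 7 \left(- 2 \left(\left(-4\right) 41 + \frac{5}{6}\right)\right) = 7 \left(- 2 \left(-164 + \frac{5}{6}\right)\right) = 7 \left(\left(-2\right) \left(- \frac{979}{6}\right)\right) = 7 \cdot \frac{979}{3} = \frac{6853}{3} \approx 2284.3$)
$\left(n + 18\right) \left(-98\right) = \left(\frac{6853}{3} + 18\right) \left(-98\right) = \frac{6907}{3} \left(-98\right) = - \frac{676886}{3}$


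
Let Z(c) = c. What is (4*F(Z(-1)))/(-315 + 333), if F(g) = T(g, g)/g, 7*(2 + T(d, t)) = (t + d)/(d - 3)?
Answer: 3/7 ≈ 0.42857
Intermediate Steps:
T(d, t) = -2 + (d + t)/(7*(-3 + d)) (T(d, t) = -2 + ((t + d)/(d - 3))/7 = -2 + ((d + t)/(-3 + d))/7 = -2 + (d + t)/(7*(-3 + d)))
F(g) = (42 - 12*g)/(7*g*(-3 + g)) (F(g) = ((42 + g - 13*g)/(7*(-3 + g)))/g = ((42 - 12*g)/(7*(-3 + g)))/g = (42 - 12*g)/(7*g*(-3 + g)))
(4*F(Z(-1)))/(-315 + 333) = (4*((6/7)*(7 - 2*(-1))/(-1*(-3 - 1))))/(-315 + 333) = (4*((6/7)*(-1)*(7 + 2)/(-4)))/18 = (4*((6/7)*(-1)*(-¼)*9))*(1/18) = (4*(27/14))*(1/18) = (54/7)*(1/18) = 3/7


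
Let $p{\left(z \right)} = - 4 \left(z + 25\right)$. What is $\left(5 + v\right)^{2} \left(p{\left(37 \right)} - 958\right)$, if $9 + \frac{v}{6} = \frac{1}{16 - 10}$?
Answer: $-2778624$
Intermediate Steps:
$v = -53$ ($v = -54 + \frac{6}{16 - 10} = -54 + \frac{6}{6} = -54 + 6 \cdot \frac{1}{6} = -54 + 1 = -53$)
$p{\left(z \right)} = -100 - 4 z$ ($p{\left(z \right)} = - 4 \left(25 + z\right) = -100 - 4 z$)
$\left(5 + v\right)^{2} \left(p{\left(37 \right)} - 958\right) = \left(5 - 53\right)^{2} \left(\left(-100 - 148\right) - 958\right) = \left(-48\right)^{2} \left(\left(-100 - 148\right) - 958\right) = 2304 \left(-248 - 958\right) = 2304 \left(-1206\right) = -2778624$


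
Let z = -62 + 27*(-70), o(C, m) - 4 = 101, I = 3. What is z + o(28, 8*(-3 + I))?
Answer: -1847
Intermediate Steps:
o(C, m) = 105 (o(C, m) = 4 + 101 = 105)
z = -1952 (z = -62 - 1890 = -1952)
z + o(28, 8*(-3 + I)) = -1952 + 105 = -1847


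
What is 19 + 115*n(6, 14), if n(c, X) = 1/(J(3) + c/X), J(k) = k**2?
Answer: 2059/66 ≈ 31.197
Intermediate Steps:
n(c, X) = 1/(9 + c/X) (n(c, X) = 1/(3**2 + c/X) = 1/(9 + c/X))
19 + 115*n(6, 14) = 19 + 115*(14/(6 + 9*14)) = 19 + 115*(14/(6 + 126)) = 19 + 115*(14/132) = 19 + 115*(14*(1/132)) = 19 + 115*(7/66) = 19 + 805/66 = 2059/66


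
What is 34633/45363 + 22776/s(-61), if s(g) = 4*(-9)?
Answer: -28665025/45363 ≈ -631.90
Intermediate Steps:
s(g) = -36
34633/45363 + 22776/s(-61) = 34633/45363 + 22776/(-36) = 34633*(1/45363) + 22776*(-1/36) = 34633/45363 - 1898/3 = -28665025/45363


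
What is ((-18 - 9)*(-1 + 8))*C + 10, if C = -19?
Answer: 3601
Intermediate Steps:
((-18 - 9)*(-1 + 8))*C + 10 = ((-18 - 9)*(-1 + 8))*(-19) + 10 = -27*7*(-19) + 10 = -189*(-19) + 10 = 3591 + 10 = 3601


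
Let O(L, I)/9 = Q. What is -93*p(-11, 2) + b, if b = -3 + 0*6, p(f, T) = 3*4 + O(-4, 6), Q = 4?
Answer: -4467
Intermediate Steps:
O(L, I) = 36 (O(L, I) = 9*4 = 36)
p(f, T) = 48 (p(f, T) = 3*4 + 36 = 12 + 36 = 48)
b = -3 (b = -3 + 0 = -3)
-93*p(-11, 2) + b = -93*48 - 3 = -4464 - 3 = -4467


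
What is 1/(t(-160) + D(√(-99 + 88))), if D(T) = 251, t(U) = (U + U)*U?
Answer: 1/51451 ≈ 1.9436e-5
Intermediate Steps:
t(U) = 2*U² (t(U) = (2*U)*U = 2*U²)
1/(t(-160) + D(√(-99 + 88))) = 1/(2*(-160)² + 251) = 1/(2*25600 + 251) = 1/(51200 + 251) = 1/51451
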